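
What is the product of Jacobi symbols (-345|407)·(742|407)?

1

By multiplicativity, (-345·742|407) = (-345|407)·(742|407).
First factor (-345|407):
Pull out -1: (-345|407) = (-1|407)·(345|407). Since 407 ≡ 3 (mod 4), (-1|407) = -1. Now have -(345|407).
345 ≡ 1 (mod 4), so quadratic reciprocity gives (345|407) = (407|345). Reduce: 407 ≡ 62 (mod 345). Now have -(62|345).
Factor out 2: 62 = 2·31. Since 345 ≡ 1 (mod 8), (2|345) = +1. Now have -(31|345).
345 ≡ 1 (mod 4), so quadratic reciprocity gives (31|345) = (345|31). Reduce: 345 ≡ 4 (mod 31). Now have -(4|31).
Factor out 2: 4 = 2^2. Since 31 ≡ 7 (mod 8), (2|31) = +1, and (2|31)^2 = +1. Now have -(1|31).
(1|31) = 1. Collecting the sign factors: -1.
Second factor (742|407):
Reduce the numerator: 742 ≡ 335 (mod 407), so (742|407) = (335|407).
Both 335 ≡ 3 and 407 ≡ 3 (mod 4), so reciprocity gives (335|407) = -(407|335). Reduce: 407 ≡ 72 (mod 335). Now have -(72|335).
Factor out 2: 72 = 2^3·9. Since 335 ≡ 7 (mod 8), (2|335) = +1, and (2|335)^3 = +1. Now have -(9|335).
9 ≡ 1 (mod 4), so quadratic reciprocity gives (9|335) = (335|9). Reduce: 335 ≡ 2 (mod 9). Now have -(2|9).
Factor out 2: 2 = 2. Since 9 ≡ 1 (mod 8), (2|9) = +1. Now have -(1|9).
(1|9) = 1. Collecting the sign factors: -1.
Product: (-1)·(-1) = 1.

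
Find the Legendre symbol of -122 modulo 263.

-1

Reduce the numerator: -122 ≡ 141 (mod 263), so (-122|263) = (141|263).
141 ≡ 1 (mod 4), so quadratic reciprocity gives (141|263) = (263|141). Reduce: 263 ≡ 122 (mod 141). Now have (122|141).
Factor out 2: 122 = 2·61. Since 141 ≡ 5 (mod 8), (2|141) = -1. Now have -(61|141).
61 ≡ 1 (mod 4), so quadratic reciprocity gives (61|141) = (141|61). Reduce: 141 ≡ 19 (mod 61). Now have -(19|61).
61 ≡ 1 (mod 4), so quadratic reciprocity gives (19|61) = (61|19). Reduce: 61 ≡ 4 (mod 19). Now have -(4|19).
Factor out 2: 4 = 2^2. Since 19 ≡ 3 (mod 8), (2|19) = -1, and (2|19)^2 = +1. Now have -(1|19).
(1|19) = 1. Collecting the sign factors: -1.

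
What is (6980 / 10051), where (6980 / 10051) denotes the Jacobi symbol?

Factor out 2: 6980 = 2^2·1745. Since 10051 ≡ 3 (mod 8), (2 / 10051) = -1, and (2 / 10051)^2 = +1. Now have (1745 / 10051).
1745 ≡ 1 (mod 4), so quadratic reciprocity gives (1745 / 10051) = (10051 / 1745). Reduce: 10051 ≡ 1326 (mod 1745). Now have (1326 / 1745).
Factor out 2: 1326 = 2·663. Since 1745 ≡ 1 (mod 8), (2 / 1745) = +1. Now have (663 / 1745).
1745 ≡ 1 (mod 4), so quadratic reciprocity gives (663 / 1745) = (1745 / 663). Reduce: 1745 ≡ 419 (mod 663). Now have (419 / 663).
Both 419 ≡ 3 and 663 ≡ 3 (mod 4), so reciprocity gives (419 / 663) = -(663 / 419). Reduce: 663 ≡ 244 (mod 419). Now have -(244 / 419).
Factor out 2: 244 = 2^2·61. Since 419 ≡ 3 (mod 8), (2 / 419) = -1, and (2 / 419)^2 = +1. Now have -(61 / 419).
61 ≡ 1 (mod 4), so quadratic reciprocity gives (61 / 419) = (419 / 61). Reduce: 419 ≡ 53 (mod 61). Now have -(53 / 61).
53 ≡ 1 (mod 4), so quadratic reciprocity gives (53 / 61) = (61 / 53). Reduce: 61 ≡ 8 (mod 53). Now have -(8 / 53).
Factor out 2: 8 = 2^3. Since 53 ≡ 5 (mod 8), (2 / 53) = -1, and (2 / 53)^3 = -1. Now have (1 / 53).
(1 / 53) = 1. Collecting the sign factors: 1.

1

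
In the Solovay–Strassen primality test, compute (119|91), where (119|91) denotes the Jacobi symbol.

0

(119|91)
  = (28|91)    [119 ≡ 28 mod 91]
  = (7|91)    [91 ≡ 3 mod 8 ⇒ (2|91)^2 = +1]
  = -(91|7)    [QR: both ≡ 3 mod 4, sign flips]
  = -(0|7)    [91 ≡ 0 mod 7]
  = 0    [numerator 0, gcd > 1]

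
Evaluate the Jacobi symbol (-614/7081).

Reduce the numerator: -614 ≡ 6467 (mod 7081), so (-614/7081) = (6467/7081).
7081 ≡ 1 (mod 4), so quadratic reciprocity gives (6467/7081) = (7081/6467). Reduce: 7081 ≡ 614 (mod 6467). Now have (614/6467).
Factor out 2: 614 = 2·307. Since 6467 ≡ 3 (mod 8), (2/6467) = -1. Now have -(307/6467).
Both 307 ≡ 3 and 6467 ≡ 3 (mod 4), so reciprocity gives (307/6467) = -(6467/307). Reduce: 6467 ≡ 20 (mod 307). Now have (20/307).
Factor out 2: 20 = 2^2·5. Since 307 ≡ 3 (mod 8), (2/307) = -1, and (2/307)^2 = +1. Now have (5/307).
5 ≡ 1 (mod 4), so quadratic reciprocity gives (5/307) = (307/5). Reduce: 307 ≡ 2 (mod 5). Now have (2/5).
Factor out 2: 2 = 2. Since 5 ≡ 5 (mod 8), (2/5) = -1. Now have -(1/5).
(1/5) = 1. Collecting the sign factors: -1.

-1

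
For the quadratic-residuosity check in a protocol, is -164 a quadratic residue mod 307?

(-164/307)
  = -(164/307)    [307 ≡ 3 mod 4 ⇒ (-1/307) = -1]
  = -(41/307)    [307 ≡ 3 mod 8 ⇒ (2/307)^2 = +1]
  = -(307/41)    [QR: 41 ≡ 1 mod 4, sign kept]
  = -(20/41)    [307 ≡ 20 mod 41]
  = -(5/41)    [41 ≡ 1 mod 8 ⇒ (2/41)^2 = +1]
  = -(41/5)    [QR: 5 ≡ 1 mod 4, sign kept]
  = -(1/5)    [41 ≡ 1 mod 5]
  = -1    [(1/5) = 1]
(-164/307) = -1, and 307 is prime, so -164 is not a quadratic residue mod 307.

no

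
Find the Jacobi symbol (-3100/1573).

Reduce the numerator: -3100 ≡ 46 (mod 1573), so (-3100/1573) = (46/1573).
Factor out 2: 46 = 2·23. Since 1573 ≡ 5 (mod 8), (2/1573) = -1. Now have -(23/1573).
1573 ≡ 1 (mod 4), so quadratic reciprocity gives (23/1573) = (1573/23). Reduce: 1573 ≡ 9 (mod 23). Now have -(9/23).
9 ≡ 1 (mod 4), so quadratic reciprocity gives (9/23) = (23/9). Reduce: 23 ≡ 5 (mod 9). Now have -(5/9).
5 ≡ 1 (mod 4), so quadratic reciprocity gives (5/9) = (9/5). Reduce: 9 ≡ 4 (mod 5). Now have -(4/5).
Factor out 2: 4 = 2^2. Since 5 ≡ 5 (mod 8), (2/5) = -1, and (2/5)^2 = +1. Now have -(1/5).
(1/5) = 1. Collecting the sign factors: -1.

-1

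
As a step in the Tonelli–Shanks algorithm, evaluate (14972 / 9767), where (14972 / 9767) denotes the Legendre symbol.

-1

(14972 / 9767)
  = (5205 / 9767)    [14972 ≡ 5205 mod 9767]
  = (9767 / 5205)    [QR: 5205 ≡ 1 mod 4, sign kept]
  = (4562 / 5205)    [9767 ≡ 4562 mod 5205]
  = -(2281 / 5205)    [5205 ≡ 5 mod 8 ⇒ (2 / 5205) = -1]
  = -(5205 / 2281)    [QR: 2281 ≡ 1 mod 4, sign kept]
  = -(643 / 2281)    [5205 ≡ 643 mod 2281]
  = -(2281 / 643)    [QR: 2281 ≡ 1 mod 4, sign kept]
  = -(352 / 643)    [2281 ≡ 352 mod 643]
  = (11 / 643)    [643 ≡ 3 mod 8 ⇒ (2 / 643)^5 = -1]
  = -(643 / 11)    [QR: both ≡ 3 mod 4, sign flips]
  = -(5 / 11)    [643 ≡ 5 mod 11]
  = -(11 / 5)    [QR: 5 ≡ 1 mod 4, sign kept]
  = -(1 / 5)    [11 ≡ 1 mod 5]
  = -1    [(1 / 5) = 1]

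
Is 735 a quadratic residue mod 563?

no

(735/563)
  = (172/563)    [735 ≡ 172 mod 563]
  = (43/563)    [563 ≡ 3 mod 8 ⇒ (2/563)^2 = +1]
  = -(563/43)    [QR: both ≡ 3 mod 4, sign flips]
  = -(4/43)    [563 ≡ 4 mod 43]
  = -(1/43)    [43 ≡ 3 mod 8 ⇒ (2/43)^2 = +1]
  = -1    [(1/43) = 1]
The Legendre symbol is -1, so x^2 ≡ 735 (mod 563) has no solution.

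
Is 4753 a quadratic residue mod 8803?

yes

4753 ≡ 1 (mod 4), so quadratic reciprocity gives (4753/8803) = (8803/4753). Reduce: 8803 ≡ 4050 (mod 4753). Now have (4050/4753).
Factor out 2: 4050 = 2·2025. Since 4753 ≡ 1 (mod 8), (2/4753) = +1. Now have (2025/4753).
2025 ≡ 1 (mod 4), so quadratic reciprocity gives (2025/4753) = (4753/2025). Reduce: 4753 ≡ 703 (mod 2025). Now have (703/2025).
2025 ≡ 1 (mod 4), so quadratic reciprocity gives (703/2025) = (2025/703). Reduce: 2025 ≡ 619 (mod 703). Now have (619/703).
Both 619 ≡ 3 and 703 ≡ 3 (mod 4), so reciprocity gives (619/703) = -(703/619). Reduce: 703 ≡ 84 (mod 619). Now have -(84/619).
Factor out 2: 84 = 2^2·21. Since 619 ≡ 3 (mod 8), (2/619) = -1, and (2/619)^2 = +1. Now have -(21/619).
21 ≡ 1 (mod 4), so quadratic reciprocity gives (21/619) = (619/21). Reduce: 619 ≡ 10 (mod 21). Now have -(10/21).
Factor out 2: 10 = 2·5. Since 21 ≡ 5 (mod 8), (2/21) = -1. Now have (5/21).
5 ≡ 1 (mod 4), so quadratic reciprocity gives (5/21) = (21/5). Reduce: 21 ≡ 1 (mod 5). Now have (1/5).
(1/5) = 1. Collecting the sign factors: 1.
The Legendre symbol is 1, so x^2 ≡ 4753 (mod 8803) has solution.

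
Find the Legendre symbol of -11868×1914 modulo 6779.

By multiplicativity, (-11868·1914|6779) = (-11868|6779)·(1914|6779).
First factor (-11868|6779):
Reduce the numerator: -11868 ≡ 1690 (mod 6779), so (-11868|6779) = (1690|6779).
Factor out 2: 1690 = 2·845. Since 6779 ≡ 3 (mod 8), (2|6779) = -1. Now have -(845|6779).
845 ≡ 1 (mod 4), so quadratic reciprocity gives (845|6779) = (6779|845). Reduce: 6779 ≡ 19 (mod 845). Now have -(19|845).
845 ≡ 1 (mod 4), so quadratic reciprocity gives (19|845) = (845|19). Reduce: 845 ≡ 9 (mod 19). Now have -(9|19).
9 ≡ 1 (mod 4), so quadratic reciprocity gives (9|19) = (19|9). Reduce: 19 ≡ 1 (mod 9). Now have -(1|9).
(1|9) = 1. Collecting the sign factors: -1.
Second factor (1914|6779):
Factor out 2: 1914 = 2·957. Since 6779 ≡ 3 (mod 8), (2|6779) = -1. Now have -(957|6779).
957 ≡ 1 (mod 4), so quadratic reciprocity gives (957|6779) = (6779|957). Reduce: 6779 ≡ 80 (mod 957). Now have -(80|957).
Factor out 2: 80 = 2^4·5. Since 957 ≡ 5 (mod 8), (2|957) = -1, and (2|957)^4 = +1. Now have -(5|957).
5 ≡ 1 (mod 4), so quadratic reciprocity gives (5|957) = (957|5). Reduce: 957 ≡ 2 (mod 5). Now have -(2|5).
Factor out 2: 2 = 2. Since 5 ≡ 5 (mod 8), (2|5) = -1. Now have (1|5).
(1|5) = 1. Collecting the sign factors: 1.
Product: (-1)·(1) = -1.

-1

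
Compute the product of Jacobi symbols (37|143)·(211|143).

1

By multiplicativity, (37·211|143) = (37|143)·(211|143).
First factor (37|143):
37 ≡ 1 (mod 4), so quadratic reciprocity gives (37|143) = (143|37). Reduce: 143 ≡ 32 (mod 37). Now have (32|37).
Factor out 2: 32 = 2^5. Since 37 ≡ 5 (mod 8), (2|37) = -1, and (2|37)^5 = -1. Now have -(1|37).
(1|37) = 1. Collecting the sign factors: -1.
Second factor (211|143):
Reduce the numerator: 211 ≡ 68 (mod 143), so (211|143) = (68|143).
Factor out 2: 68 = 2^2·17. Since 143 ≡ 7 (mod 8), (2|143) = +1, and (2|143)^2 = +1. Now have (17|143).
17 ≡ 1 (mod 4), so quadratic reciprocity gives (17|143) = (143|17). Reduce: 143 ≡ 7 (mod 17). Now have (7|17).
17 ≡ 1 (mod 4), so quadratic reciprocity gives (7|17) = (17|7). Reduce: 17 ≡ 3 (mod 7). Now have (3|7).
Both 3 ≡ 3 and 7 ≡ 3 (mod 4), so reciprocity gives (3|7) = -(7|3). Reduce: 7 ≡ 1 (mod 3). Now have -(1|3).
(1|3) = 1. Collecting the sign factors: -1.
Product: (-1)·(-1) = 1.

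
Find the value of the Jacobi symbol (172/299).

Factor out 2: 172 = 2^2·43. Since 299 ≡ 3 (mod 8), (2/299) = -1, and (2/299)^2 = +1. Now have (43/299).
Both 43 ≡ 3 and 299 ≡ 3 (mod 4), so reciprocity gives (43/299) = -(299/43). Reduce: 299 ≡ 41 (mod 43). Now have -(41/43).
41 ≡ 1 (mod 4), so quadratic reciprocity gives (41/43) = (43/41). Reduce: 43 ≡ 2 (mod 41). Now have -(2/41).
Factor out 2: 2 = 2. Since 41 ≡ 1 (mod 8), (2/41) = +1. Now have -(1/41).
(1/41) = 1. Collecting the sign factors: -1.

-1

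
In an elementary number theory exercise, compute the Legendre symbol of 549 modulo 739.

-1

(549/739)
  = (739/549)    [QR: 549 ≡ 1 mod 4, sign kept]
  = (190/549)    [739 ≡ 190 mod 549]
  = -(95/549)    [549 ≡ 5 mod 8 ⇒ (2/549) = -1]
  = -(549/95)    [QR: 549 ≡ 1 mod 4, sign kept]
  = -(74/95)    [549 ≡ 74 mod 95]
  = -(37/95)    [95 ≡ 7 mod 8 ⇒ (2/95) = +1]
  = -(95/37)    [QR: 37 ≡ 1 mod 4, sign kept]
  = -(21/37)    [95 ≡ 21 mod 37]
  = -(37/21)    [QR: 21 ≡ 1 mod 4, sign kept]
  = -(16/21)    [37 ≡ 16 mod 21]
  = -(1/21)    [21 ≡ 5 mod 8 ⇒ (2/21)^4 = +1]
  = -1    [(1/21) = 1]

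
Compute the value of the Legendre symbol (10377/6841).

-1

(10377/6841)
  = (3536/6841)    [10377 ≡ 3536 mod 6841]
  = (221/6841)    [6841 ≡ 1 mod 8 ⇒ (2/6841)^4 = +1]
  = (6841/221)    [QR: 221 ≡ 1 mod 4, sign kept]
  = (211/221)    [6841 ≡ 211 mod 221]
  = (221/211)    [QR: 221 ≡ 1 mod 4, sign kept]
  = (10/211)    [221 ≡ 10 mod 211]
  = -(5/211)    [211 ≡ 3 mod 8 ⇒ (2/211) = -1]
  = -(211/5)    [QR: 5 ≡ 1 mod 4, sign kept]
  = -(1/5)    [211 ≡ 1 mod 5]
  = -1    [(1/5) = 1]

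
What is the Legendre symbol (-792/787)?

(-792/787)
  = -(792/787)    [787 ≡ 3 mod 4 ⇒ (-1/787) = -1]
  = -(5/787)    [792 ≡ 5 mod 787]
  = -(787/5)    [QR: 5 ≡ 1 mod 4, sign kept]
  = -(2/5)    [787 ≡ 2 mod 5]
  = (1/5)    [5 ≡ 5 mod 8 ⇒ (2/5) = -1]
  = 1    [(1/5) = 1]

1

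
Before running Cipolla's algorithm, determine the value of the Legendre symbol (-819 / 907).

(-819 / 907)
  = (88 / 907)    [-819 ≡ 88 mod 907]
  = -(11 / 907)    [907 ≡ 3 mod 8 ⇒ (2 / 907)^3 = -1]
  = (907 / 11)    [QR: both ≡ 3 mod 4, sign flips]
  = (5 / 11)    [907 ≡ 5 mod 11]
  = (11 / 5)    [QR: 5 ≡ 1 mod 4, sign kept]
  = (1 / 5)    [11 ≡ 1 mod 5]
  = 1    [(1 / 5) = 1]

1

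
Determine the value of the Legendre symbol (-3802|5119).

Pull out -1: (-3802|5119) = (-1|5119)·(3802|5119). Since 5119 ≡ 3 (mod 4), (-1|5119) = -1. Now have -(3802|5119).
Factor out 2: 3802 = 2·1901. Since 5119 ≡ 7 (mod 8), (2|5119) = +1. Now have -(1901|5119).
1901 ≡ 1 (mod 4), so quadratic reciprocity gives (1901|5119) = (5119|1901). Reduce: 5119 ≡ 1317 (mod 1901). Now have -(1317|1901).
1317 ≡ 1 (mod 4), so quadratic reciprocity gives (1317|1901) = (1901|1317). Reduce: 1901 ≡ 584 (mod 1317). Now have -(584|1317).
Factor out 2: 584 = 2^3·73. Since 1317 ≡ 5 (mod 8), (2|1317) = -1, and (2|1317)^3 = -1. Now have (73|1317).
73 ≡ 1 (mod 4), so quadratic reciprocity gives (73|1317) = (1317|73). Reduce: 1317 ≡ 3 (mod 73). Now have (3|73).
73 ≡ 1 (mod 4), so quadratic reciprocity gives (3|73) = (73|3). Reduce: 73 ≡ 1 (mod 3). Now have (1|3).
(1|3) = 1. Collecting the sign factors: 1.

1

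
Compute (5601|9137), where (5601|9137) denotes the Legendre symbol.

5601 ≡ 1 (mod 4), so quadratic reciprocity gives (5601|9137) = (9137|5601). Reduce: 9137 ≡ 3536 (mod 5601). Now have (3536|5601).
Factor out 2: 3536 = 2^4·221. Since 5601 ≡ 1 (mod 8), (2|5601) = +1, and (2|5601)^4 = +1. Now have (221|5601).
221 ≡ 1 (mod 4), so quadratic reciprocity gives (221|5601) = (5601|221). Reduce: 5601 ≡ 76 (mod 221). Now have (76|221).
Factor out 2: 76 = 2^2·19. Since 221 ≡ 5 (mod 8), (2|221) = -1, and (2|221)^2 = +1. Now have (19|221).
221 ≡ 1 (mod 4), so quadratic reciprocity gives (19|221) = (221|19). Reduce: 221 ≡ 12 (mod 19). Now have (12|19).
Factor out 2: 12 = 2^2·3. Since 19 ≡ 3 (mod 8), (2|19) = -1, and (2|19)^2 = +1. Now have (3|19).
Both 3 ≡ 3 and 19 ≡ 3 (mod 4), so reciprocity gives (3|19) = -(19|3). Reduce: 19 ≡ 1 (mod 3). Now have -(1|3).
(1|3) = 1. Collecting the sign factors: -1.

-1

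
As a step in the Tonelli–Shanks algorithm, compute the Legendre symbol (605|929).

605 ≡ 1 (mod 4), so quadratic reciprocity gives (605|929) = (929|605). Reduce: 929 ≡ 324 (mod 605). Now have (324|605).
Factor out 2: 324 = 2^2·81. Since 605 ≡ 5 (mod 8), (2|605) = -1, and (2|605)^2 = +1. Now have (81|605).
81 ≡ 1 (mod 4), so quadratic reciprocity gives (81|605) = (605|81). Reduce: 605 ≡ 38 (mod 81). Now have (38|81).
Factor out 2: 38 = 2·19. Since 81 ≡ 1 (mod 8), (2|81) = +1. Now have (19|81).
81 ≡ 1 (mod 4), so quadratic reciprocity gives (19|81) = (81|19). Reduce: 81 ≡ 5 (mod 19). Now have (5|19).
5 ≡ 1 (mod 4), so quadratic reciprocity gives (5|19) = (19|5). Reduce: 19 ≡ 4 (mod 5). Now have (4|5).
Factor out 2: 4 = 2^2. Since 5 ≡ 5 (mod 8), (2|5) = -1, and (2|5)^2 = +1. Now have (1|5).
(1|5) = 1. Collecting the sign factors: 1.

1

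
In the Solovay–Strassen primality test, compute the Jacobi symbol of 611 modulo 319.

1

Reduce the numerator: 611 ≡ 292 (mod 319), so (611/319) = (292/319).
Factor out 2: 292 = 2^2·73. Since 319 ≡ 7 (mod 8), (2/319) = +1, and (2/319)^2 = +1. Now have (73/319).
73 ≡ 1 (mod 4), so quadratic reciprocity gives (73/319) = (319/73). Reduce: 319 ≡ 27 (mod 73). Now have (27/73).
73 ≡ 1 (mod 4), so quadratic reciprocity gives (27/73) = (73/27). Reduce: 73 ≡ 19 (mod 27). Now have (19/27).
Both 19 ≡ 3 and 27 ≡ 3 (mod 4), so reciprocity gives (19/27) = -(27/19). Reduce: 27 ≡ 8 (mod 19). Now have -(8/19).
Factor out 2: 8 = 2^3. Since 19 ≡ 3 (mod 8), (2/19) = -1, and (2/19)^3 = -1. Now have (1/19).
(1/19) = 1. Collecting the sign factors: 1.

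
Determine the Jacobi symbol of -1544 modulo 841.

Reduce the numerator: -1544 ≡ 138 (mod 841), so (-1544/841) = (138/841).
Factor out 2: 138 = 2·69. Since 841 ≡ 1 (mod 8), (2/841) = +1. Now have (69/841).
69 ≡ 1 (mod 4), so quadratic reciprocity gives (69/841) = (841/69). Reduce: 841 ≡ 13 (mod 69). Now have (13/69).
13 ≡ 1 (mod 4), so quadratic reciprocity gives (13/69) = (69/13). Reduce: 69 ≡ 4 (mod 13). Now have (4/13).
Factor out 2: 4 = 2^2. Since 13 ≡ 5 (mod 8), (2/13) = -1, and (2/13)^2 = +1. Now have (1/13).
(1/13) = 1. Collecting the sign factors: 1.

1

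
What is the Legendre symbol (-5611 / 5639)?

-1

(-5611 / 5639)
  = (28 / 5639)    [-5611 ≡ 28 mod 5639]
  = (7 / 5639)    [5639 ≡ 7 mod 8 ⇒ (2 / 5639)^2 = +1]
  = -(5639 / 7)    [QR: both ≡ 3 mod 4, sign flips]
  = -(4 / 7)    [5639 ≡ 4 mod 7]
  = -(1 / 7)    [7 ≡ 7 mod 8 ⇒ (2 / 7)^2 = +1]
  = -1    [(1 / 7) = 1]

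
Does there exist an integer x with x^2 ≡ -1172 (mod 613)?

Pull out -1: (-1172|613) = (-1|613)·(1172|613). Since 613 ≡ 1 (mod 4), (-1|613) = +1. Now have (1172|613).
Reduce the numerator: 1172 ≡ 559 (mod 613), so (1172|613) = (559|613).
613 ≡ 1 (mod 4), so quadratic reciprocity gives (559|613) = (613|559). Reduce: 613 ≡ 54 (mod 559). Now have (54|559).
Factor out 2: 54 = 2·27. Since 559 ≡ 7 (mod 8), (2|559) = +1. Now have (27|559).
Both 27 ≡ 3 and 559 ≡ 3 (mod 4), so reciprocity gives (27|559) = -(559|27). Reduce: 559 ≡ 19 (mod 27). Now have -(19|27).
Both 19 ≡ 3 and 27 ≡ 3 (mod 4), so reciprocity gives (19|27) = -(27|19). Reduce: 27 ≡ 8 (mod 19). Now have (8|19).
Factor out 2: 8 = 2^3. Since 19 ≡ 3 (mod 8), (2|19) = -1, and (2|19)^3 = -1. Now have -(1|19).
(1|19) = 1. Collecting the sign factors: -1.
(-1172|613) = -1, and 613 is prime, so -1172 is not a quadratic residue mod 613.

no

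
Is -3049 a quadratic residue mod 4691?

yes

(-3049/4691)
  = -(3049/4691)    [4691 ≡ 3 mod 4 ⇒ (-1/4691) = -1]
  = -(4691/3049)    [QR: 3049 ≡ 1 mod 4, sign kept]
  = -(1642/3049)    [4691 ≡ 1642 mod 3049]
  = -(821/3049)    [3049 ≡ 1 mod 8 ⇒ (2/3049) = +1]
  = -(3049/821)    [QR: 821 ≡ 1 mod 4, sign kept]
  = -(586/821)    [3049 ≡ 586 mod 821]
  = (293/821)    [821 ≡ 5 mod 8 ⇒ (2/821) = -1]
  = (821/293)    [QR: 293 ≡ 1 mod 4, sign kept]
  = (235/293)    [821 ≡ 235 mod 293]
  = (293/235)    [QR: 293 ≡ 1 mod 4, sign kept]
  = (58/235)    [293 ≡ 58 mod 235]
  = -(29/235)    [235 ≡ 3 mod 8 ⇒ (2/235) = -1]
  = -(235/29)    [QR: 29 ≡ 1 mod 4, sign kept]
  = -(3/29)    [235 ≡ 3 mod 29]
  = -(29/3)    [QR: 29 ≡ 1 mod 4, sign kept]
  = -(2/3)    [29 ≡ 2 mod 3]
  = (1/3)    [3 ≡ 3 mod 8 ⇒ (2/3) = -1]
  = 1    [(1/3) = 1]
(-3049/4691) = 1, and 4691 is prime, so -3049 is a quadratic residue mod 4691.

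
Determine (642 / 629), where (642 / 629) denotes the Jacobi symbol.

-1

Reduce the numerator: 642 ≡ 13 (mod 629), so (642 / 629) = (13 / 629).
13 ≡ 1 (mod 4), so quadratic reciprocity gives (13 / 629) = (629 / 13). Reduce: 629 ≡ 5 (mod 13). Now have (5 / 13).
5 ≡ 1 (mod 4), so quadratic reciprocity gives (5 / 13) = (13 / 5). Reduce: 13 ≡ 3 (mod 5). Now have (3 / 5).
5 ≡ 1 (mod 4), so quadratic reciprocity gives (3 / 5) = (5 / 3). Reduce: 5 ≡ 2 (mod 3). Now have (2 / 3).
Factor out 2: 2 = 2. Since 3 ≡ 3 (mod 8), (2 / 3) = -1. Now have -(1 / 3).
(1 / 3) = 1. Collecting the sign factors: -1.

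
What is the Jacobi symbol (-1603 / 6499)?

Reduce the numerator: -1603 ≡ 4896 (mod 6499), so (-1603 / 6499) = (4896 / 6499).
Factor out 2: 4896 = 2^5·153. Since 6499 ≡ 3 (mod 8), (2 / 6499) = -1, and (2 / 6499)^5 = -1. Now have -(153 / 6499).
153 ≡ 1 (mod 4), so quadratic reciprocity gives (153 / 6499) = (6499 / 153). Reduce: 6499 ≡ 73 (mod 153). Now have -(73 / 153).
73 ≡ 1 (mod 4), so quadratic reciprocity gives (73 / 153) = (153 / 73). Reduce: 153 ≡ 7 (mod 73). Now have -(7 / 73).
73 ≡ 1 (mod 4), so quadratic reciprocity gives (7 / 73) = (73 / 7). Reduce: 73 ≡ 3 (mod 7). Now have -(3 / 7).
Both 3 ≡ 3 and 7 ≡ 3 (mod 4), so reciprocity gives (3 / 7) = -(7 / 3). Reduce: 7 ≡ 1 (mod 3). Now have (1 / 3).
(1 / 3) = 1. Collecting the sign factors: 1.

1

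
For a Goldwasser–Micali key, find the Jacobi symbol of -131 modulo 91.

1

Reduce the numerator: -131 ≡ 51 (mod 91), so (-131 / 91) = (51 / 91).
Both 51 ≡ 3 and 91 ≡ 3 (mod 4), so reciprocity gives (51 / 91) = -(91 / 51). Reduce: 91 ≡ 40 (mod 51). Now have -(40 / 51).
Factor out 2: 40 = 2^3·5. Since 51 ≡ 3 (mod 8), (2 / 51) = -1, and (2 / 51)^3 = -1. Now have (5 / 51).
5 ≡ 1 (mod 4), so quadratic reciprocity gives (5 / 51) = (51 / 5). Reduce: 51 ≡ 1 (mod 5). Now have (1 / 5).
(1 / 5) = 1. Collecting the sign factors: 1.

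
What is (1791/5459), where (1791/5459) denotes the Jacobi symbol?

Both 1791 ≡ 3 and 5459 ≡ 3 (mod 4), so reciprocity gives (1791/5459) = -(5459/1791). Reduce: 5459 ≡ 86 (mod 1791). Now have -(86/1791).
Factor out 2: 86 = 2·43. Since 1791 ≡ 7 (mod 8), (2/1791) = +1. Now have -(43/1791).
Both 43 ≡ 3 and 1791 ≡ 3 (mod 4), so reciprocity gives (43/1791) = -(1791/43). Reduce: 1791 ≡ 28 (mod 43). Now have (28/43).
Factor out 2: 28 = 2^2·7. Since 43 ≡ 3 (mod 8), (2/43) = -1, and (2/43)^2 = +1. Now have (7/43).
Both 7 ≡ 3 and 43 ≡ 3 (mod 4), so reciprocity gives (7/43) = -(43/7). Reduce: 43 ≡ 1 (mod 7). Now have -(1/7).
(1/7) = 1. Collecting the sign factors: -1.

-1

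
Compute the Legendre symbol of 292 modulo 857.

Factor out 2: 292 = 2^2·73. Since 857 ≡ 1 (mod 8), (2|857) = +1, and (2|857)^2 = +1. Now have (73|857).
73 ≡ 1 (mod 4), so quadratic reciprocity gives (73|857) = (857|73). Reduce: 857 ≡ 54 (mod 73). Now have (54|73).
Factor out 2: 54 = 2·27. Since 73 ≡ 1 (mod 8), (2|73) = +1. Now have (27|73).
73 ≡ 1 (mod 4), so quadratic reciprocity gives (27|73) = (73|27). Reduce: 73 ≡ 19 (mod 27). Now have (19|27).
Both 19 ≡ 3 and 27 ≡ 3 (mod 4), so reciprocity gives (19|27) = -(27|19). Reduce: 27 ≡ 8 (mod 19). Now have -(8|19).
Factor out 2: 8 = 2^3. Since 19 ≡ 3 (mod 8), (2|19) = -1, and (2|19)^3 = -1. Now have (1|19).
(1|19) = 1. Collecting the sign factors: 1.

1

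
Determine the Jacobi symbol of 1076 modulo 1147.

-1

Factor out 2: 1076 = 2^2·269. Since 1147 ≡ 3 (mod 8), (2|1147) = -1, and (2|1147)^2 = +1. Now have (269|1147).
269 ≡ 1 (mod 4), so quadratic reciprocity gives (269|1147) = (1147|269). Reduce: 1147 ≡ 71 (mod 269). Now have (71|269).
269 ≡ 1 (mod 4), so quadratic reciprocity gives (71|269) = (269|71). Reduce: 269 ≡ 56 (mod 71). Now have (56|71).
Factor out 2: 56 = 2^3·7. Since 71 ≡ 7 (mod 8), (2|71) = +1, and (2|71)^3 = +1. Now have (7|71).
Both 7 ≡ 3 and 71 ≡ 3 (mod 4), so reciprocity gives (7|71) = -(71|7). Reduce: 71 ≡ 1 (mod 7). Now have -(1|7).
(1|7) = 1. Collecting the sign factors: -1.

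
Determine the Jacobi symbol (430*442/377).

0

By multiplicativity, (430·442/377) = (430/377)·(442/377).
First factor (430/377):
(430/377)
  = (53/377)    [430 ≡ 53 mod 377]
  = (377/53)    [QR: 53 ≡ 1 mod 4, sign kept]
  = (6/53)    [377 ≡ 6 mod 53]
  = -(3/53)    [53 ≡ 5 mod 8 ⇒ (2/53) = -1]
  = -(53/3)    [QR: 53 ≡ 1 mod 4, sign kept]
  = -(2/3)    [53 ≡ 2 mod 3]
  = (1/3)    [3 ≡ 3 mod 8 ⇒ (2/3) = -1]
  = 1    [(1/3) = 1]
Second factor (442/377):
(442/377)
  = (65/377)    [442 ≡ 65 mod 377]
  = (377/65)    [QR: 65 ≡ 1 mod 4, sign kept]
  = (52/65)    [377 ≡ 52 mod 65]
  = (13/65)    [65 ≡ 1 mod 8 ⇒ (2/65)^2 = +1]
  = (65/13)    [QR: 13 ≡ 1 mod 4, sign kept]
  = (0/13)    [65 ≡ 0 mod 13]
  = 0    [numerator 0, gcd > 1]
Product: (1)·(0) = 0.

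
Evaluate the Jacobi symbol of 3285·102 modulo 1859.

By multiplicativity, (3285·102/1859) = (3285/1859)·(102/1859).
First factor (3285/1859):
(3285/1859)
  = (1426/1859)    [3285 ≡ 1426 mod 1859]
  = -(713/1859)    [1859 ≡ 3 mod 8 ⇒ (2/1859) = -1]
  = -(1859/713)    [QR: 713 ≡ 1 mod 4, sign kept]
  = -(433/713)    [1859 ≡ 433 mod 713]
  = -(713/433)    [QR: 433 ≡ 1 mod 4, sign kept]
  = -(280/433)    [713 ≡ 280 mod 433]
  = -(35/433)    [433 ≡ 1 mod 8 ⇒ (2/433)^3 = +1]
  = -(433/35)    [QR: 433 ≡ 1 mod 4, sign kept]
  = -(13/35)    [433 ≡ 13 mod 35]
  = -(35/13)    [QR: 13 ≡ 1 mod 4, sign kept]
  = -(9/13)    [35 ≡ 9 mod 13]
  = -(13/9)    [QR: 9 ≡ 1 mod 4, sign kept]
  = -(4/9)    [13 ≡ 4 mod 9]
  = -(1/9)    [9 ≡ 1 mod 8 ⇒ (2/9)^2 = +1]
  = -1    [(1/9) = 1]
Second factor (102/1859):
(102/1859)
  = -(51/1859)    [1859 ≡ 3 mod 8 ⇒ (2/1859) = -1]
  = (1859/51)    [QR: both ≡ 3 mod 4, sign flips]
  = (23/51)    [1859 ≡ 23 mod 51]
  = -(51/23)    [QR: both ≡ 3 mod 4, sign flips]
  = -(5/23)    [51 ≡ 5 mod 23]
  = -(23/5)    [QR: 5 ≡ 1 mod 4, sign kept]
  = -(3/5)    [23 ≡ 3 mod 5]
  = -(5/3)    [QR: 5 ≡ 1 mod 4, sign kept]
  = -(2/3)    [5 ≡ 2 mod 3]
  = (1/3)    [3 ≡ 3 mod 8 ⇒ (2/3) = -1]
  = 1    [(1/3) = 1]
Product: (-1)·(1) = -1.

-1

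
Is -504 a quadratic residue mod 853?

yes

Reduce the numerator: -504 ≡ 349 (mod 853), so (-504/853) = (349/853).
349 ≡ 1 (mod 4), so quadratic reciprocity gives (349/853) = (853/349). Reduce: 853 ≡ 155 (mod 349). Now have (155/349).
349 ≡ 1 (mod 4), so quadratic reciprocity gives (155/349) = (349/155). Reduce: 349 ≡ 39 (mod 155). Now have (39/155).
Both 39 ≡ 3 and 155 ≡ 3 (mod 4), so reciprocity gives (39/155) = -(155/39). Reduce: 155 ≡ 38 (mod 39). Now have -(38/39).
Factor out 2: 38 = 2·19. Since 39 ≡ 7 (mod 8), (2/39) = +1. Now have -(19/39).
Both 19 ≡ 3 and 39 ≡ 3 (mod 4), so reciprocity gives (19/39) = -(39/19). Reduce: 39 ≡ 1 (mod 19). Now have (1/19).
(1/19) = 1. Collecting the sign factors: 1.
The Legendre symbol is 1, so x^2 ≡ -504 (mod 853) has solution.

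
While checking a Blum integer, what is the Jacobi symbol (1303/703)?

Reduce the numerator: 1303 ≡ 600 (mod 703), so (1303/703) = (600/703).
Factor out 2: 600 = 2^3·75. Since 703 ≡ 7 (mod 8), (2/703) = +1, and (2/703)^3 = +1. Now have (75/703).
Both 75 ≡ 3 and 703 ≡ 3 (mod 4), so reciprocity gives (75/703) = -(703/75). Reduce: 703 ≡ 28 (mod 75). Now have -(28/75).
Factor out 2: 28 = 2^2·7. Since 75 ≡ 3 (mod 8), (2/75) = -1, and (2/75)^2 = +1. Now have -(7/75).
Both 7 ≡ 3 and 75 ≡ 3 (mod 4), so reciprocity gives (7/75) = -(75/7). Reduce: 75 ≡ 5 (mod 7). Now have (5/7).
5 ≡ 1 (mod 4), so quadratic reciprocity gives (5/7) = (7/5). Reduce: 7 ≡ 2 (mod 5). Now have (2/5).
Factor out 2: 2 = 2. Since 5 ≡ 5 (mod 8), (2/5) = -1. Now have -(1/5).
(1/5) = 1. Collecting the sign factors: -1.

-1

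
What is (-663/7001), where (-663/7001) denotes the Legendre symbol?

-1

(-663/7001)
  = (6338/7001)    [-663 ≡ 6338 mod 7001]
  = (3169/7001)    [7001 ≡ 1 mod 8 ⇒ (2/7001) = +1]
  = (7001/3169)    [QR: 3169 ≡ 1 mod 4, sign kept]
  = (663/3169)    [7001 ≡ 663 mod 3169]
  = (3169/663)    [QR: 3169 ≡ 1 mod 4, sign kept]
  = (517/663)    [3169 ≡ 517 mod 663]
  = (663/517)    [QR: 517 ≡ 1 mod 4, sign kept]
  = (146/517)    [663 ≡ 146 mod 517]
  = -(73/517)    [517 ≡ 5 mod 8 ⇒ (2/517) = -1]
  = -(517/73)    [QR: 73 ≡ 1 mod 4, sign kept]
  = -(6/73)    [517 ≡ 6 mod 73]
  = -(3/73)    [73 ≡ 1 mod 8 ⇒ (2/73) = +1]
  = -(73/3)    [QR: 73 ≡ 1 mod 4, sign kept]
  = -(1/3)    [73 ≡ 1 mod 3]
  = -1    [(1/3) = 1]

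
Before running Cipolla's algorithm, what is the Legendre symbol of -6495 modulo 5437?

-1

(-6495/5437)
  = (4379/5437)    [-6495 ≡ 4379 mod 5437]
  = (5437/4379)    [QR: 5437 ≡ 1 mod 4, sign kept]
  = (1058/4379)    [5437 ≡ 1058 mod 4379]
  = -(529/4379)    [4379 ≡ 3 mod 8 ⇒ (2/4379) = -1]
  = -(4379/529)    [QR: 529 ≡ 1 mod 4, sign kept]
  = -(147/529)    [4379 ≡ 147 mod 529]
  = -(529/147)    [QR: 529 ≡ 1 mod 4, sign kept]
  = -(88/147)    [529 ≡ 88 mod 147]
  = (11/147)    [147 ≡ 3 mod 8 ⇒ (2/147)^3 = -1]
  = -(147/11)    [QR: both ≡ 3 mod 4, sign flips]
  = -(4/11)    [147 ≡ 4 mod 11]
  = -(1/11)    [11 ≡ 3 mod 8 ⇒ (2/11)^2 = +1]
  = -1    [(1/11) = 1]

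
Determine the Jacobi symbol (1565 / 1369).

Reduce the numerator: 1565 ≡ 196 (mod 1369), so (1565 / 1369) = (196 / 1369).
Factor out 2: 196 = 2^2·49. Since 1369 ≡ 1 (mod 8), (2 / 1369) = +1, and (2 / 1369)^2 = +1. Now have (49 / 1369).
49 ≡ 1 (mod 4), so quadratic reciprocity gives (49 / 1369) = (1369 / 49). Reduce: 1369 ≡ 46 (mod 49). Now have (46 / 49).
Factor out 2: 46 = 2·23. Since 49 ≡ 1 (mod 8), (2 / 49) = +1. Now have (23 / 49).
49 ≡ 1 (mod 4), so quadratic reciprocity gives (23 / 49) = (49 / 23). Reduce: 49 ≡ 3 (mod 23). Now have (3 / 23).
Both 3 ≡ 3 and 23 ≡ 3 (mod 4), so reciprocity gives (3 / 23) = -(23 / 3). Reduce: 23 ≡ 2 (mod 3). Now have -(2 / 3).
Factor out 2: 2 = 2. Since 3 ≡ 3 (mod 8), (2 / 3) = -1. Now have (1 / 3).
(1 / 3) = 1. Collecting the sign factors: 1.

1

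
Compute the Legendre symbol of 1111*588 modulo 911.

By multiplicativity, (1111·588/911) = (1111/911)·(588/911).
First factor (1111/911):
(1111/911)
  = (200/911)    [1111 ≡ 200 mod 911]
  = (25/911)    [911 ≡ 7 mod 8 ⇒ (2/911)^3 = +1]
  = (911/25)    [QR: 25 ≡ 1 mod 4, sign kept]
  = (11/25)    [911 ≡ 11 mod 25]
  = (25/11)    [QR: 25 ≡ 1 mod 4, sign kept]
  = (3/11)    [25 ≡ 3 mod 11]
  = -(11/3)    [QR: both ≡ 3 mod 4, sign flips]
  = -(2/3)    [11 ≡ 2 mod 3]
  = (1/3)    [3 ≡ 3 mod 8 ⇒ (2/3) = -1]
  = 1    [(1/3) = 1]
Second factor (588/911):
(588/911)
  = (147/911)    [911 ≡ 7 mod 8 ⇒ (2/911)^2 = +1]
  = -(911/147)    [QR: both ≡ 3 mod 4, sign flips]
  = -(29/147)    [911 ≡ 29 mod 147]
  = -(147/29)    [QR: 29 ≡ 1 mod 4, sign kept]
  = -(2/29)    [147 ≡ 2 mod 29]
  = (1/29)    [29 ≡ 5 mod 8 ⇒ (2/29) = -1]
  = 1    [(1/29) = 1]
Product: (1)·(1) = 1.

1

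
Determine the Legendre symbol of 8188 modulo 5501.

1

Reduce the numerator: 8188 ≡ 2687 (mod 5501), so (8188/5501) = (2687/5501).
5501 ≡ 1 (mod 4), so quadratic reciprocity gives (2687/5501) = (5501/2687). Reduce: 5501 ≡ 127 (mod 2687). Now have (127/2687).
Both 127 ≡ 3 and 2687 ≡ 3 (mod 4), so reciprocity gives (127/2687) = -(2687/127). Reduce: 2687 ≡ 20 (mod 127). Now have -(20/127).
Factor out 2: 20 = 2^2·5. Since 127 ≡ 7 (mod 8), (2/127) = +1, and (2/127)^2 = +1. Now have -(5/127).
5 ≡ 1 (mod 4), so quadratic reciprocity gives (5/127) = (127/5). Reduce: 127 ≡ 2 (mod 5). Now have -(2/5).
Factor out 2: 2 = 2. Since 5 ≡ 5 (mod 8), (2/5) = -1. Now have (1/5).
(1/5) = 1. Collecting the sign factors: 1.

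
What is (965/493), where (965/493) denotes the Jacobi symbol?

Reduce the numerator: 965 ≡ 472 (mod 493), so (965/493) = (472/493).
Factor out 2: 472 = 2^3·59. Since 493 ≡ 5 (mod 8), (2/493) = -1, and (2/493)^3 = -1. Now have -(59/493).
493 ≡ 1 (mod 4), so quadratic reciprocity gives (59/493) = (493/59). Reduce: 493 ≡ 21 (mod 59). Now have -(21/59).
21 ≡ 1 (mod 4), so quadratic reciprocity gives (21/59) = (59/21). Reduce: 59 ≡ 17 (mod 21). Now have -(17/21).
17 ≡ 1 (mod 4), so quadratic reciprocity gives (17/21) = (21/17). Reduce: 21 ≡ 4 (mod 17). Now have -(4/17).
Factor out 2: 4 = 2^2. Since 17 ≡ 1 (mod 8), (2/17) = +1, and (2/17)^2 = +1. Now have -(1/17).
(1/17) = 1. Collecting the sign factors: -1.

-1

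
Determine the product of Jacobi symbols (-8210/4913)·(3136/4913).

1

By multiplicativity, (-8210·3136/4913) = (-8210/4913)·(3136/4913).
First factor (-8210/4913):
(-8210/4913)
  = (1616/4913)    [-8210 ≡ 1616 mod 4913]
  = (101/4913)    [4913 ≡ 1 mod 8 ⇒ (2/4913)^4 = +1]
  = (4913/101)    [QR: 101 ≡ 1 mod 4, sign kept]
  = (65/101)    [4913 ≡ 65 mod 101]
  = (101/65)    [QR: 65 ≡ 1 mod 4, sign kept]
  = (36/65)    [101 ≡ 36 mod 65]
  = (9/65)    [65 ≡ 1 mod 8 ⇒ (2/65)^2 = +1]
  = (65/9)    [QR: 9 ≡ 1 mod 4, sign kept]
  = (2/9)    [65 ≡ 2 mod 9]
  = (1/9)    [9 ≡ 1 mod 8 ⇒ (2/9) = +1]
  = 1    [(1/9) = 1]
Second factor (3136/4913):
(3136/4913)
  = (49/4913)    [4913 ≡ 1 mod 8 ⇒ (2/4913)^6 = +1]
  = (4913/49)    [QR: 49 ≡ 1 mod 4, sign kept]
  = (13/49)    [4913 ≡ 13 mod 49]
  = (49/13)    [QR: 13 ≡ 1 mod 4, sign kept]
  = (10/13)    [49 ≡ 10 mod 13]
  = -(5/13)    [13 ≡ 5 mod 8 ⇒ (2/13) = -1]
  = -(13/5)    [QR: 5 ≡ 1 mod 4, sign kept]
  = -(3/5)    [13 ≡ 3 mod 5]
  = -(5/3)    [QR: 5 ≡ 1 mod 4, sign kept]
  = -(2/3)    [5 ≡ 2 mod 3]
  = (1/3)    [3 ≡ 3 mod 8 ⇒ (2/3) = -1]
  = 1    [(1/3) = 1]
Product: (1)·(1) = 1.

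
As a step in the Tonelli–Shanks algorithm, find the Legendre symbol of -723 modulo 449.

(-723 / 449)
  = (723 / 449)    [449 ≡ 1 mod 4 ⇒ (-1 / 449) = +1]
  = (274 / 449)    [723 ≡ 274 mod 449]
  = (137 / 449)    [449 ≡ 1 mod 8 ⇒ (2 / 449) = +1]
  = (449 / 137)    [QR: 137 ≡ 1 mod 4, sign kept]
  = (38 / 137)    [449 ≡ 38 mod 137]
  = (19 / 137)    [137 ≡ 1 mod 8 ⇒ (2 / 137) = +1]
  = (137 / 19)    [QR: 137 ≡ 1 mod 4, sign kept]
  = (4 / 19)    [137 ≡ 4 mod 19]
  = (1 / 19)    [19 ≡ 3 mod 8 ⇒ (2 / 19)^2 = +1]
  = 1    [(1 / 19) = 1]

1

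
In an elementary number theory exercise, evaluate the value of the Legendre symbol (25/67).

25 ≡ 1 (mod 4), so quadratic reciprocity gives (25/67) = (67/25). Reduce: 67 ≡ 17 (mod 25). Now have (17/25).
17 ≡ 1 (mod 4), so quadratic reciprocity gives (17/25) = (25/17). Reduce: 25 ≡ 8 (mod 17). Now have (8/17).
Factor out 2: 8 = 2^3. Since 17 ≡ 1 (mod 8), (2/17) = +1, and (2/17)^3 = +1. Now have (1/17).
(1/17) = 1. Collecting the sign factors: 1.

1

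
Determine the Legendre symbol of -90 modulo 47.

1

(-90/47)
  = (4/47)    [-90 ≡ 4 mod 47]
  = (1/47)    [47 ≡ 7 mod 8 ⇒ (2/47)^2 = +1]
  = 1    [(1/47) = 1]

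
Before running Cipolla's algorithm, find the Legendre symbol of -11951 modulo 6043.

1

(-11951 / 6043)
  = -(11951 / 6043)    [6043 ≡ 3 mod 4 ⇒ (-1 / 6043) = -1]
  = -(5908 / 6043)    [11951 ≡ 5908 mod 6043]
  = -(1477 / 6043)    [6043 ≡ 3 mod 8 ⇒ (2 / 6043)^2 = +1]
  = -(6043 / 1477)    [QR: 1477 ≡ 1 mod 4, sign kept]
  = -(135 / 1477)    [6043 ≡ 135 mod 1477]
  = -(1477 / 135)    [QR: 1477 ≡ 1 mod 4, sign kept]
  = -(127 / 135)    [1477 ≡ 127 mod 135]
  = (135 / 127)    [QR: both ≡ 3 mod 4, sign flips]
  = (8 / 127)    [135 ≡ 8 mod 127]
  = (1 / 127)    [127 ≡ 7 mod 8 ⇒ (2 / 127)^3 = +1]
  = 1    [(1 / 127) = 1]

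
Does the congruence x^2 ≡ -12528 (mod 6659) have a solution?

yes

Pull out -1: (-12528/6659) = (-1/6659)·(12528/6659). Since 6659 ≡ 3 (mod 4), (-1/6659) = -1. Now have -(12528/6659).
Reduce the numerator: 12528 ≡ 5869 (mod 6659), so (12528/6659) = (5869/6659).
5869 ≡ 1 (mod 4), so quadratic reciprocity gives (5869/6659) = (6659/5869). Reduce: 6659 ≡ 790 (mod 5869). Now have -(790/5869).
Factor out 2: 790 = 2·395. Since 5869 ≡ 5 (mod 8), (2/5869) = -1. Now have (395/5869).
5869 ≡ 1 (mod 4), so quadratic reciprocity gives (395/5869) = (5869/395). Reduce: 5869 ≡ 339 (mod 395). Now have (339/395).
Both 339 ≡ 3 and 395 ≡ 3 (mod 4), so reciprocity gives (339/395) = -(395/339). Reduce: 395 ≡ 56 (mod 339). Now have -(56/339).
Factor out 2: 56 = 2^3·7. Since 339 ≡ 3 (mod 8), (2/339) = -1, and (2/339)^3 = -1. Now have (7/339).
Both 7 ≡ 3 and 339 ≡ 3 (mod 4), so reciprocity gives (7/339) = -(339/7). Reduce: 339 ≡ 3 (mod 7). Now have -(3/7).
Both 3 ≡ 3 and 7 ≡ 3 (mod 4), so reciprocity gives (3/7) = -(7/3). Reduce: 7 ≡ 1 (mod 3). Now have (1/3).
(1/3) = 1. Collecting the sign factors: 1.
(-12528/6659) = 1, and 6659 is prime, so -12528 is a quadratic residue mod 6659.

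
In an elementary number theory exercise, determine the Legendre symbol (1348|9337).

-1

(1348|9337)
  = (337|9337)    [9337 ≡ 1 mod 8 ⇒ (2|9337)^2 = +1]
  = (9337|337)    [QR: 337 ≡ 1 mod 4, sign kept]
  = (238|337)    [9337 ≡ 238 mod 337]
  = (119|337)    [337 ≡ 1 mod 8 ⇒ (2|337) = +1]
  = (337|119)    [QR: 337 ≡ 1 mod 4, sign kept]
  = (99|119)    [337 ≡ 99 mod 119]
  = -(119|99)    [QR: both ≡ 3 mod 4, sign flips]
  = -(20|99)    [119 ≡ 20 mod 99]
  = -(5|99)    [99 ≡ 3 mod 8 ⇒ (2|99)^2 = +1]
  = -(99|5)    [QR: 5 ≡ 1 mod 4, sign kept]
  = -(4|5)    [99 ≡ 4 mod 5]
  = -(1|5)    [5 ≡ 5 mod 8 ⇒ (2|5)^2 = +1]
  = -1    [(1|5) = 1]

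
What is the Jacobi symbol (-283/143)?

1

Pull out -1: (-283/143) = (-1/143)·(283/143). Since 143 ≡ 3 (mod 4), (-1/143) = -1. Now have -(283/143).
Reduce the numerator: 283 ≡ 140 (mod 143), so (283/143) = (140/143).
Factor out 2: 140 = 2^2·35. Since 143 ≡ 7 (mod 8), (2/143) = +1, and (2/143)^2 = +1. Now have -(35/143).
Both 35 ≡ 3 and 143 ≡ 3 (mod 4), so reciprocity gives (35/143) = -(143/35). Reduce: 143 ≡ 3 (mod 35). Now have (3/35).
Both 3 ≡ 3 and 35 ≡ 3 (mod 4), so reciprocity gives (3/35) = -(35/3). Reduce: 35 ≡ 2 (mod 3). Now have -(2/3).
Factor out 2: 2 = 2. Since 3 ≡ 3 (mod 8), (2/3) = -1. Now have (1/3).
(1/3) = 1. Collecting the sign factors: 1.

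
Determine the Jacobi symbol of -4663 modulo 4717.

-1

Pull out -1: (-4663/4717) = (-1/4717)·(4663/4717). Since 4717 ≡ 1 (mod 4), (-1/4717) = +1. Now have (4663/4717).
4717 ≡ 1 (mod 4), so quadratic reciprocity gives (4663/4717) = (4717/4663). Reduce: 4717 ≡ 54 (mod 4663). Now have (54/4663).
Factor out 2: 54 = 2·27. Since 4663 ≡ 7 (mod 8), (2/4663) = +1. Now have (27/4663).
Both 27 ≡ 3 and 4663 ≡ 3 (mod 4), so reciprocity gives (27/4663) = -(4663/27). Reduce: 4663 ≡ 19 (mod 27). Now have -(19/27).
Both 19 ≡ 3 and 27 ≡ 3 (mod 4), so reciprocity gives (19/27) = -(27/19). Reduce: 27 ≡ 8 (mod 19). Now have (8/19).
Factor out 2: 8 = 2^3. Since 19 ≡ 3 (mod 8), (2/19) = -1, and (2/19)^3 = -1. Now have -(1/19).
(1/19) = 1. Collecting the sign factors: -1.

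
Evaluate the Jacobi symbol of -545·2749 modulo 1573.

By multiplicativity, (-545·2749/1573) = (-545/1573)·(2749/1573).
First factor (-545/1573):
Pull out -1: (-545/1573) = (-1/1573)·(545/1573). Since 1573 ≡ 1 (mod 4), (-1/1573) = +1. Now have (545/1573).
545 ≡ 1 (mod 4), so quadratic reciprocity gives (545/1573) = (1573/545). Reduce: 1573 ≡ 483 (mod 545). Now have (483/545).
545 ≡ 1 (mod 4), so quadratic reciprocity gives (483/545) = (545/483). Reduce: 545 ≡ 62 (mod 483). Now have (62/483).
Factor out 2: 62 = 2·31. Since 483 ≡ 3 (mod 8), (2/483) = -1. Now have -(31/483).
Both 31 ≡ 3 and 483 ≡ 3 (mod 4), so reciprocity gives (31/483) = -(483/31). Reduce: 483 ≡ 18 (mod 31). Now have (18/31).
Factor out 2: 18 = 2·9. Since 31 ≡ 7 (mod 8), (2/31) = +1. Now have (9/31).
9 ≡ 1 (mod 4), so quadratic reciprocity gives (9/31) = (31/9). Reduce: 31 ≡ 4 (mod 9). Now have (4/9).
Factor out 2: 4 = 2^2. Since 9 ≡ 1 (mod 8), (2/9) = +1, and (2/9)^2 = +1. Now have (1/9).
(1/9) = 1. Collecting the sign factors: 1.
Second factor (2749/1573):
Reduce the numerator: 2749 ≡ 1176 (mod 1573), so (2749/1573) = (1176/1573).
Factor out 2: 1176 = 2^3·147. Since 1573 ≡ 5 (mod 8), (2/1573) = -1, and (2/1573)^3 = -1. Now have -(147/1573).
1573 ≡ 1 (mod 4), so quadratic reciprocity gives (147/1573) = (1573/147). Reduce: 1573 ≡ 103 (mod 147). Now have -(103/147).
Both 103 ≡ 3 and 147 ≡ 3 (mod 4), so reciprocity gives (103/147) = -(147/103). Reduce: 147 ≡ 44 (mod 103). Now have (44/103).
Factor out 2: 44 = 2^2·11. Since 103 ≡ 7 (mod 8), (2/103) = +1, and (2/103)^2 = +1. Now have (11/103).
Both 11 ≡ 3 and 103 ≡ 3 (mod 4), so reciprocity gives (11/103) = -(103/11). Reduce: 103 ≡ 4 (mod 11). Now have -(4/11).
Factor out 2: 4 = 2^2. Since 11 ≡ 3 (mod 8), (2/11) = -1, and (2/11)^2 = +1. Now have -(1/11).
(1/11) = 1. Collecting the sign factors: -1.
Product: (1)·(-1) = -1.

-1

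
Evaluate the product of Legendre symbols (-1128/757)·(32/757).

-1

By multiplicativity, (-1128·32/757) = (-1128/757)·(32/757).
First factor (-1128/757):
Reduce the numerator: -1128 ≡ 386 (mod 757), so (-1128/757) = (386/757).
Factor out 2: 386 = 2·193. Since 757 ≡ 5 (mod 8), (2/757) = -1. Now have -(193/757).
193 ≡ 1 (mod 4), so quadratic reciprocity gives (193/757) = (757/193). Reduce: 757 ≡ 178 (mod 193). Now have -(178/193).
Factor out 2: 178 = 2·89. Since 193 ≡ 1 (mod 8), (2/193) = +1. Now have -(89/193).
89 ≡ 1 (mod 4), so quadratic reciprocity gives (89/193) = (193/89). Reduce: 193 ≡ 15 (mod 89). Now have -(15/89).
89 ≡ 1 (mod 4), so quadratic reciprocity gives (15/89) = (89/15). Reduce: 89 ≡ 14 (mod 15). Now have -(14/15).
Factor out 2: 14 = 2·7. Since 15 ≡ 7 (mod 8), (2/15) = +1. Now have -(7/15).
Both 7 ≡ 3 and 15 ≡ 3 (mod 4), so reciprocity gives (7/15) = -(15/7). Reduce: 15 ≡ 1 (mod 7). Now have (1/7).
(1/7) = 1. Collecting the sign factors: 1.
Second factor (32/757):
Factor out 2: 32 = 2^5. Since 757 ≡ 5 (mod 8), (2/757) = -1, and (2/757)^5 = -1. Now have -(1/757).
(1/757) = 1. Collecting the sign factors: -1.
Product: (1)·(-1) = -1.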